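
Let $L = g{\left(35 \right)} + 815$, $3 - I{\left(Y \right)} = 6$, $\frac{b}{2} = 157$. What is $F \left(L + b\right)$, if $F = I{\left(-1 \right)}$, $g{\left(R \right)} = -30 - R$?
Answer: $-3192$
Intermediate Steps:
$b = 314$ ($b = 2 \cdot 157 = 314$)
$I{\left(Y \right)} = -3$ ($I{\left(Y \right)} = 3 - 6 = -3$)
$L = 750$ ($L = \left(-30 - 35\right) + 815 = -65 + 815 = 750$)
$F = -3$
$F \left(L + b\right) = - 3 \left(750 + 314\right) = \left(-3\right) 1064 = -3192$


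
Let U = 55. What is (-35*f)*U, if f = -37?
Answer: 71225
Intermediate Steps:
(-35*f)*U = -35*(-37)*55 = 1295*55 = 71225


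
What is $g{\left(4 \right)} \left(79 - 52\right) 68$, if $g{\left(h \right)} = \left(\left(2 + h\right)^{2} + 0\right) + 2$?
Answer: $69768$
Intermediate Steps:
$g{\left(h \right)} = 2 + \left(2 + h\right)^{2}$ ($g{\left(h \right)} = \left(2 + h\right)^{2} + 2 = 2 + \left(2 + h\right)^{2}$)
$g{\left(4 \right)} \left(79 - 52\right) 68 = \left(2 + \left(2 + 4\right)^{2}\right) \left(79 - 52\right) 68 = \left(2 + 6^{2}\right) 27 \cdot 68 = \left(2 + 36\right) 1836 = 38 \cdot 1836 = 69768$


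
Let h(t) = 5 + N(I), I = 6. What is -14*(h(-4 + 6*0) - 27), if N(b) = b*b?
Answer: -196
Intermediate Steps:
N(b) = b**2
h(t) = 41 (h(t) = 5 + 6**2 = 5 + 36 = 41)
-14*(h(-4 + 6*0) - 27) = -14*(41 - 27) = -14*14 = -196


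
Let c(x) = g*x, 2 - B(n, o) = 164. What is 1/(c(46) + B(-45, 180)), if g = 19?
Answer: 1/712 ≈ 0.0014045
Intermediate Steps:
B(n, o) = -162 (B(n, o) = 2 - 1*164 = 2 - 164 = -162)
c(x) = 19*x
1/(c(46) + B(-45, 180)) = 1/(19*46 - 162) = 1/(874 - 162) = 1/712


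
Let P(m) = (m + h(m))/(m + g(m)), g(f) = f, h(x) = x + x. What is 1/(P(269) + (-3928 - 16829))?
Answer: -2/41511 ≈ -4.8180e-5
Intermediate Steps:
h(x) = 2*x
P(m) = 3/2 (P(m) = (m + 2*m)/(m + m) = (3*m)/((2*m)) = (3*m)*(1/(2*m)) = 3/2)
1/(P(269) + (-3928 - 16829)) = 1/(3/2 + (-3928 - 16829)) = 1/(3/2 - 20757) = 1/(-41511/2) = -2/41511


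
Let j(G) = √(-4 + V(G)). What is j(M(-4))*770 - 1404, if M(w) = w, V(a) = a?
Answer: -1404 + 1540*I*√2 ≈ -1404.0 + 2177.9*I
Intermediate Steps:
j(G) = √(-4 + G)
j(M(-4))*770 - 1404 = √(-4 - 4)*770 - 1404 = √(-8)*770 - 1404 = (2*I*√2)*770 - 1404 = 1540*I*√2 - 1404 = -1404 + 1540*I*√2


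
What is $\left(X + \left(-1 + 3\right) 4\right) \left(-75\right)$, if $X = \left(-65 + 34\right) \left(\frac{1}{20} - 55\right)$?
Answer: $- \frac{513435}{4} \approx -1.2836 \cdot 10^{5}$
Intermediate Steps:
$X = \frac{34069}{20}$ ($X = - 31 \left(\frac{1}{20} - 55\right) = \left(-31\right) \left(- \frac{1099}{20}\right) = \frac{34069}{20} \approx 1703.4$)
$\left(X + \left(-1 + 3\right) 4\right) \left(-75\right) = \left(\frac{34069}{20} + \left(-1 + 3\right) 4\right) \left(-75\right) = \left(\frac{34069}{20} + 2 \cdot 4\right) \left(-75\right) = \left(\frac{34069}{20} + 8\right) \left(-75\right) = \frac{34229}{20} \left(-75\right) = - \frac{513435}{4}$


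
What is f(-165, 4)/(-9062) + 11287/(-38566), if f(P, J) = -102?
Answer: -49174531/174742546 ≈ -0.28141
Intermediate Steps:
f(-165, 4)/(-9062) + 11287/(-38566) = -102/(-9062) + 11287/(-38566) = -102*(-1/9062) + 11287*(-1/38566) = 51/4531 - 11287/38566 = -49174531/174742546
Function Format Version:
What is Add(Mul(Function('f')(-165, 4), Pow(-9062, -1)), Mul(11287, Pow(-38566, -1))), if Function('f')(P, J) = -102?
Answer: Rational(-49174531, 174742546) ≈ -0.28141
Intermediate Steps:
Add(Mul(Function('f')(-165, 4), Pow(-9062, -1)), Mul(11287, Pow(-38566, -1))) = Add(Mul(-102, Pow(-9062, -1)), Mul(11287, Pow(-38566, -1))) = Add(Mul(-102, Rational(-1, 9062)), Mul(11287, Rational(-1, 38566))) = Add(Rational(51, 4531), Rational(-11287, 38566)) = Rational(-49174531, 174742546)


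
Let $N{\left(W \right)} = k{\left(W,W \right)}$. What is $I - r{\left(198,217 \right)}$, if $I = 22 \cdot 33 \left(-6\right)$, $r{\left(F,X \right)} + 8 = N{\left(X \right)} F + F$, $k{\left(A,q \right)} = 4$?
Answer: $-5338$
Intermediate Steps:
$N{\left(W \right)} = 4$
$r{\left(F,X \right)} = -8 + 5 F$ ($r{\left(F,X \right)} = -8 + \left(4 F + F\right) = -8 + 5 F$)
$I = -4356$ ($I = 726 \left(-6\right) = -4356$)
$I - r{\left(198,217 \right)} = -4356 - \left(-8 + 5 \cdot 198\right) = -4356 - \left(-8 + 990\right) = -4356 - 982 = -5338$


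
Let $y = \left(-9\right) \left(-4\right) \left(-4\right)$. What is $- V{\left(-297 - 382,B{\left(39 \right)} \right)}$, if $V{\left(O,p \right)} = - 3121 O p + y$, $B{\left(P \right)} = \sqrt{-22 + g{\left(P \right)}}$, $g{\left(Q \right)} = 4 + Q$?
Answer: $144 - 2119159 \sqrt{21} \approx -9.7111 \cdot 10^{6}$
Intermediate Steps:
$y = -144$ ($y = 36 \left(-4\right) = -144$)
$B{\left(P \right)} = \sqrt{-18 + P}$ ($B{\left(P \right)} = \sqrt{-22 + \left(4 + P\right)} = \sqrt{-18 + P}$)
$V{\left(O,p \right)} = -144 - 3121 O p$ ($V{\left(O,p \right)} = - 3121 O p - 144 = -144 - 3121 O p$)
$- V{\left(-297 - 382,B{\left(39 \right)} \right)} = - (-144 - 3121 \left(-297 - 382\right) \sqrt{-18 + 39}) = - (-144 - 3121 \left(-297 - 382\right) \sqrt{21}) = - (-144 - - 2119159 \sqrt{21}) = - (-144 + 2119159 \sqrt{21}) = 144 - 2119159 \sqrt{21}$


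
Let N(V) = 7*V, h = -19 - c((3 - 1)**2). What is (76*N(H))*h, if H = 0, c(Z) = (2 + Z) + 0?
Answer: 0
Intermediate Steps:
c(Z) = 2 + Z
h = -25 (h = -19 - (2 + (3 - 1)**2) = -19 - (2 + 2**2) = -19 - (2 + 4) = -19 - 1*6 = -19 - 6 = -25)
(76*N(H))*h = (76*(7*0))*(-25) = (76*0)*(-25) = 0*(-25) = 0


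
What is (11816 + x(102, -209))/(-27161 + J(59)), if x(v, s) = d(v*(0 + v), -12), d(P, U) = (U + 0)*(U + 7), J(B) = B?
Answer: -5938/13551 ≈ -0.43820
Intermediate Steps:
d(P, U) = U*(7 + U)
x(v, s) = 60 (x(v, s) = -12*(7 - 12) = -12*(-5) = 60)
(11816 + x(102, -209))/(-27161 + J(59)) = (11816 + 60)/(-27161 + 59) = 11876/(-27102) = 11876*(-1/27102) = -5938/13551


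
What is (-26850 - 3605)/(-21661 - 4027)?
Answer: 30455/25688 ≈ 1.1856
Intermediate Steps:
(-26850 - 3605)/(-21661 - 4027) = -30455/(-25688) = -30455*(-1/25688) = 30455/25688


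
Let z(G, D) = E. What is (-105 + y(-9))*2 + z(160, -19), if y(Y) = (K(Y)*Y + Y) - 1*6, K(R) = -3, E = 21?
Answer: -165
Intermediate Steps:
z(G, D) = 21
y(Y) = -6 - 2*Y (y(Y) = (-3*Y + Y) - 1*6 = -2*Y - 6 = -6 - 2*Y)
(-105 + y(-9))*2 + z(160, -19) = (-105 + (-6 - 2*(-9)))*2 + 21 = (-105 + (-6 + 18))*2 + 21 = (-105 + 12)*2 + 21 = -93*2 + 21 = -186 + 21 = -165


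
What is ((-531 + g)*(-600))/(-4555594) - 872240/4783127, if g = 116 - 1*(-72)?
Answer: -2478969423580/10894992331219 ≈ -0.22753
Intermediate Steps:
g = 188 (g = 116 + 72 = 188)
((-531 + g)*(-600))/(-4555594) - 872240/4783127 = ((-531 + 188)*(-600))/(-4555594) - 872240/4783127 = -343*(-600)*(-1/4555594) - 872240*1/4783127 = 205800*(-1/4555594) - 872240/4783127 = -102900/2277797 - 872240/4783127 = -2478969423580/10894992331219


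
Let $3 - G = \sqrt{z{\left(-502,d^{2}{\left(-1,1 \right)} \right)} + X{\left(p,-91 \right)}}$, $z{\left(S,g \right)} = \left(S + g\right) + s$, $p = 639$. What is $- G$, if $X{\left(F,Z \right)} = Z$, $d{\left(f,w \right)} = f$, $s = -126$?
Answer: $-3 + i \sqrt{718} \approx -3.0 + 26.796 i$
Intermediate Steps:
$z{\left(S,g \right)} = -126 + S + g$ ($z{\left(S,g \right)} = \left(S + g\right) - 126 = -126 + S + g$)
$G = 3 - i \sqrt{718}$ ($G = 3 - \sqrt{\left(-126 - 502 + \left(-1\right)^{2}\right) - 91} = 3 - \sqrt{\left(-126 - 502 + 1\right) - 91} = 3 - \sqrt{-627 - 91} = 3 - \sqrt{-718} = 3 - i \sqrt{718} \approx 3.0 - 26.796 i$)
$- G = - (3 - i \sqrt{718}) = -3 + i \sqrt{718}$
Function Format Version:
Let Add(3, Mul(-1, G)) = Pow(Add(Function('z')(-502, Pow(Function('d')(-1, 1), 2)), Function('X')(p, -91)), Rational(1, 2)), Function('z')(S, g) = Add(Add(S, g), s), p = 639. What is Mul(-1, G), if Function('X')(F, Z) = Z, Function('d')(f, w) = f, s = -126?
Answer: Add(-3, Mul(I, Pow(718, Rational(1, 2)))) ≈ Add(-3.0000, Mul(26.796, I))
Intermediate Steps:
Function('z')(S, g) = Add(-126, S, g) (Function('z')(S, g) = Add(Add(S, g), -126) = Add(-126, S, g))
G = Add(3, Mul(-1, I, Pow(718, Rational(1, 2)))) (G = Add(3, Mul(-1, Pow(Add(Add(-126, -502, Pow(-1, 2)), -91), Rational(1, 2)))) = Add(3, Mul(-1, Pow(Add(Add(-126, -502, 1), -91), Rational(1, 2)))) = Add(3, Mul(-1, Pow(Add(-627, -91), Rational(1, 2)))) = Add(3, Mul(-1, Pow(-718, Rational(1, 2)))) = Add(3, Mul(-1, Mul(I, Pow(718, Rational(1, 2))))) = Add(3, Mul(-1, I, Pow(718, Rational(1, 2)))) ≈ Add(3.0000, Mul(-26.796, I)))
Mul(-1, G) = Mul(-1, Add(3, Mul(-1, I, Pow(718, Rational(1, 2))))) = Add(-3, Mul(I, Pow(718, Rational(1, 2))))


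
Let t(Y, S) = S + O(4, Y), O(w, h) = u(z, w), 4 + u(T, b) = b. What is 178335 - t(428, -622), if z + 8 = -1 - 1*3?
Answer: 178957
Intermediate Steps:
z = -12 (z = -8 + (-1 - 1*3) = -8 + (-1 - 3) = -8 - 4 = -12)
u(T, b) = -4 + b
O(w, h) = -4 + w
t(Y, S) = S (t(Y, S) = S + (-4 + 4) = S + 0 = S)
178335 - t(428, -622) = 178335 - 1*(-622) = 178335 + 622 = 178957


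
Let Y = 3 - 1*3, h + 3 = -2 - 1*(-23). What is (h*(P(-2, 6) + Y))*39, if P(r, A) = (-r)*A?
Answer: 8424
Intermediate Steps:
h = 18 (h = -3 + (-2 - 1*(-23)) = -3 + (-2 + 23) = -3 + 21 = 18)
Y = 0 (Y = 3 - 3 = 0)
P(r, A) = -A*r
(h*(P(-2, 6) + Y))*39 = (18*(-1*6*(-2) + 0))*39 = (18*(12 + 0))*39 = (18*12)*39 = 216*39 = 8424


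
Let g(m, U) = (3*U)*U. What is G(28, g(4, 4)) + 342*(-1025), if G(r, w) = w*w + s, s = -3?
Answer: -348249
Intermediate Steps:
g(m, U) = 3*U²
G(r, w) = -3 + w² (G(r, w) = w*w - 3 = w² - 3 = -3 + w²)
G(28, g(4, 4)) + 342*(-1025) = (-3 + (3*4²)²) + 342*(-1025) = (-3 + (3*16)²) - 350550 = (-3 + 48²) - 350550 = (-3 + 2304) - 350550 = 2301 - 350550 = -348249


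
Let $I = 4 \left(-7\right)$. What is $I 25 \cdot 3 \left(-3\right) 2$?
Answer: $12600$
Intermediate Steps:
$I = -28$
$I 25 \cdot 3 \left(-3\right) 2 = \left(-28\right) 25 \cdot 3 \left(-3\right) 2 = - 700 \left(\left(-9\right) 2\right) = \left(-700\right) \left(-18\right) = 12600$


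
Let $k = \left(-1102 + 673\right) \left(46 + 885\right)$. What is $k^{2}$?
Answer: $159519561201$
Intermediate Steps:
$k = -399399$ ($k = \left(-429\right) 931 = -399399$)
$k^{2} = \left(-399399\right)^{2} = 159519561201$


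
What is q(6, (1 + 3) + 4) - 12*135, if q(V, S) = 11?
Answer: -1609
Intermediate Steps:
q(6, (1 + 3) + 4) - 12*135 = 11 - 12*135 = 11 - 1620 = -1609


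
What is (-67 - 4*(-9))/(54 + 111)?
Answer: -31/165 ≈ -0.18788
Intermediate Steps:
(-67 - 4*(-9))/(54 + 111) = (-67 + 36)/165 = (1/165)*(-31) = -31/165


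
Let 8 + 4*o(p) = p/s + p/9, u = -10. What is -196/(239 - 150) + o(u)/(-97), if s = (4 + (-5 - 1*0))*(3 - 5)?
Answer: -673129/310788 ≈ -2.1659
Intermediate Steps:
s = 2 (s = (4 + (-5 + 0))*(-2) = (4 - 5)*(-2) = -1*(-2) = 2)
o(p) = -2 + 11*p/72 (o(p) = -2 + (p/2 + p/9)/4 = -2 + (11*p/18)/4 = -2 + 11*p/72)
-196/(239 - 150) + o(u)/(-97) = -196/(239 - 150) + (-2 + (11/72)*(-10))/(-97) = -196/89 + (-2 - 55/36)*(-1/97) = -196*1/89 - 127/36*(-1/97) = -196/89 + 127/3492 = -673129/310788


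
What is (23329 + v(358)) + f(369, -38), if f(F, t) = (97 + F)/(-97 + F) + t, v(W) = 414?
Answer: 3224113/136 ≈ 23707.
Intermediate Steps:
f(F, t) = t + (97 + F)/(-97 + F) (f(F, t) = (97 + F)/(-97 + F) + t = t + (97 + F)/(-97 + F))
(23329 + v(358)) + f(369, -38) = (23329 + 414) + (97 + 369 - 97*(-38) + 369*(-38))/(-97 + 369) = 23743 + (97 + 369 + 3686 - 14022)/272 = 23743 + (1/272)*(-9870) = 23743 - 4935/136 = 3224113/136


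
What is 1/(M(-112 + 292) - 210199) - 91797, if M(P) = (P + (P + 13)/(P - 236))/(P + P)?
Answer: -388999146499701/4237601953 ≈ -91797.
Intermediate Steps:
M(P) = (P + (13 + P)/(-236 + P))/(2*P) (M(P) = (P + (13 + P)/(-236 + P))/((2*P)) = (P + (13 + P)/(-236 + P))*(1/(2*P)) = (P + (13 + P)/(-236 + P))/(2*P))
1/(M(-112 + 292) - 210199) - 91797 = 1/((13 + (-112 + 292)² - 235*(-112 + 292))/(2*(-112 + 292)*(-236 + (-112 + 292))) - 210199) - 91797 = 1/((½)*(13 + 180² - 235*180)/(180*(-236 + 180)) - 210199) - 91797 = 1/((½)*(1/180)*(13 + 32400 - 42300)/(-56) - 210199) - 91797 = 1/((½)*(1/180)*(-1/56)*(-9887) - 210199) - 91797 = 1/(9887/20160 - 210199) - 91797 = 1/(-4237601953/20160) - 91797 = -20160/4237601953 - 91797 = -388999146499701/4237601953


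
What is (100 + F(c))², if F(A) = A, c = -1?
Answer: 9801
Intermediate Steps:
(100 + F(c))² = (100 - 1)² = 99² = 9801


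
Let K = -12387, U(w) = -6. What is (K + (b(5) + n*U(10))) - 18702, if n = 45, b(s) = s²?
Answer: -31334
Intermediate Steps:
(K + (b(5) + n*U(10))) - 18702 = (-12387 + (5² + 45*(-6))) - 18702 = (-12387 + (25 - 270)) - 18702 = (-12387 - 245) - 18702 = -12632 - 18702 = -31334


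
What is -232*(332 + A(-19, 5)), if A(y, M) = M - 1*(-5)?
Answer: -79344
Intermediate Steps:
A(y, M) = 5 + M (A(y, M) = M + 5 = 5 + M)
-232*(332 + A(-19, 5)) = -232*(332 + (5 + 5)) = -232*(332 + 10) = -232*342 = -79344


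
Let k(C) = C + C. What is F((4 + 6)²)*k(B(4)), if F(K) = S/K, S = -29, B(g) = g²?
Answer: -232/25 ≈ -9.2800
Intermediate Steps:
k(C) = 2*C
F(K) = -29/K
F((4 + 6)²)*k(B(4)) = (-29/(4 + 6)²)*(2*4²) = (-29/(10²))*(2*16) = -29/100*32 = -232/25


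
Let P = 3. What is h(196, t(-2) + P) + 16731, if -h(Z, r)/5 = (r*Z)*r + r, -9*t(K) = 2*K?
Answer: 412036/81 ≈ 5086.9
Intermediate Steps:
t(K) = -2*K/9
h(Z, r) = -5*r - 5*Z*r² (h(Z, r) = -5*((r*Z)*r + r) = -5*((Z*r)*r + r) = -5*(Z*r² + r) = -5*(r + Z*r²) = -5*r - 5*Z*r²)
h(196, t(-2) + P) + 16731 = -5*(-2/9*(-2) + 3)*(1 + 196*(-2/9*(-2) + 3)) + 16731 = -5*(4/9 + 3)*(1 + 196*(4/9 + 3)) + 16731 = -5*31/9*(1 + 196*(31/9)) + 16731 = -5*31/9*(1 + 6076/9) + 16731 = -5*31/9*6085/9 + 16731 = -943175/81 + 16731 = 412036/81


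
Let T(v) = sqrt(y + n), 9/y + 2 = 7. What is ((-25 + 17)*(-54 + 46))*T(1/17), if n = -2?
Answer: 64*I*sqrt(5)/5 ≈ 28.622*I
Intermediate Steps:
y = 9/5 (y = 9/(-2 + 7) = 9/5 ≈ 1.8000)
T(v) = I*sqrt(5)/5 (T(v) = sqrt(9/5 - 2) = sqrt(-1/5) = I*sqrt(5)/5)
((-25 + 17)*(-54 + 46))*T(1/17) = ((-25 + 17)*(-54 + 46))*(I*sqrt(5)/5) = (-8*(-8))*(I*sqrt(5)/5) = 64*(I*sqrt(5)/5) = 64*I*sqrt(5)/5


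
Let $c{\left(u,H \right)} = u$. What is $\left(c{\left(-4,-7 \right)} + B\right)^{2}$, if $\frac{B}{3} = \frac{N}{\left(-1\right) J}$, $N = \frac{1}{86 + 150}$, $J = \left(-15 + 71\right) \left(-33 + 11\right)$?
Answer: $\frac{1352580630025}{84536725504} \approx 16.0$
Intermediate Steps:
$J = -1232$ ($J = 56 \left(-22\right) = -1232$)
$N = \frac{1}{236} \approx 0.0042373$
$B = \frac{3}{290752}$ ($B = 3 \frac{1}{236 \left(\left(-1\right) \left(-1232\right)\right)} = 3 \frac{1}{236 \cdot 1232} = 3 \cdot \frac{1}{236} \cdot \frac{1}{1232} = 3 \cdot \frac{1}{290752} = \frac{3}{290752} \approx 1.0318 \cdot 10^{-5}$)
$\left(c{\left(-4,-7 \right)} + B\right)^{2} = \left(-4 + \frac{3}{290752}\right)^{2} = \left(- \frac{1163005}{290752}\right)^{2} = \frac{1352580630025}{84536725504}$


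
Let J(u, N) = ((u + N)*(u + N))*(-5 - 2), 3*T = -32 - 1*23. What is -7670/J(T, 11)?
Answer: 34515/1694 ≈ 20.375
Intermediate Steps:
T = -55/3 (T = (-32 - 1*23)/3 = (-32 - 23)/3 = (1/3)*(-55) = -55/3 ≈ -18.333)
J(u, N) = -7*(N + u)**2 (J(u, N) = ((N + u)*(N + u))*(-7) = (N + u)**2*(-7) = -7*(N + u)**2)
-7670/J(T, 11) = -7670*(-1/(7*(11 - 55/3)**2)) = -7670/((-7*(-22/3)**2)) = -7670/((-7*484/9)) = -7670/(-3388/9) = -7670*(-9/3388) = 34515/1694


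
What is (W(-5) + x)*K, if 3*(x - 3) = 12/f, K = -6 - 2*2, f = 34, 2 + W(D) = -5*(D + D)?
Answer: -8690/17 ≈ -511.18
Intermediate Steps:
W(D) = -2 - 10*D (W(D) = -2 - 5*(D + D) = -2 - 10*D)
K = -10 (K = -6 - 4 = -10)
x = 53/17 (x = 3 + (12/34)/3 = 3 + (12*(1/34))/3 = 3 + (⅓)*(6/17) = 3 + 2/17 = 53/17 ≈ 3.1176)
(W(-5) + x)*K = ((-2 - 10*(-5)) + 53/17)*(-10) = ((-2 + 50) + 53/17)*(-10) = (48 + 53/17)*(-10) = (869/17)*(-10) = -8690/17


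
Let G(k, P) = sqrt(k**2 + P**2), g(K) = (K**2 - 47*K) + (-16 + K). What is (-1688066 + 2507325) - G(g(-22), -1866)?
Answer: 819259 - 2*sqrt(1418089) ≈ 8.1688e+5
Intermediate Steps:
g(K) = -16 + K**2 - 46*K
G(k, P) = sqrt(P**2 + k**2)
(-1688066 + 2507325) - G(g(-22), -1866) = (-1688066 + 2507325) - sqrt((-1866)**2 + (-16 + (-22)**2 - 46*(-22))**2) = 819259 - sqrt(3481956 + (-16 + 484 + 1012)**2) = 819259 - sqrt(3481956 + 1480**2) = 819259 - sqrt(3481956 + 2190400) = 819259 - sqrt(5672356) = 819259 - 2*sqrt(1418089)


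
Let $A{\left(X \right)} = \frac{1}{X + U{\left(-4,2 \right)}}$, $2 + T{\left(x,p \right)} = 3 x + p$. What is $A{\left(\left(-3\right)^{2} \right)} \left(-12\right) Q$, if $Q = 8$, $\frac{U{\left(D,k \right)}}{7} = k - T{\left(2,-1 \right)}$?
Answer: $-48$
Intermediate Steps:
$T{\left(x,p \right)} = -2 + p + 3 x$ ($T{\left(x,p \right)} = -2 + \left(3 x + p\right) = -2 + \left(p + 3 x\right) = -2 + p + 3 x$)
$U{\left(D,k \right)} = -21 + 7 k$ ($U{\left(D,k \right)} = 7 \left(k - \left(-2 - 1 + 3 \cdot 2\right)\right) = 7 \left(k - \left(-2 - 1 + 6\right)\right) = 7 \left(k - 3\right) = 7 \left(-3 + k\right) = -21 + 7 k$)
$A{\left(X \right)} = \frac{1}{-7 + X}$ ($A{\left(X \right)} = \frac{1}{X + \left(-21 + 7 \cdot 2\right)} = \frac{1}{X + \left(-21 + 14\right)} = \frac{1}{X - 7} = \frac{1}{-7 + X}$)
$A{\left(\left(-3\right)^{2} \right)} \left(-12\right) Q = \frac{1}{-7 + \left(-3\right)^{2}} \left(-12\right) 8 = \frac{1}{-7 + 9} \left(-12\right) 8 = \frac{1}{2} \left(-12\right) 8 = \left(-6\right) 8 = -48$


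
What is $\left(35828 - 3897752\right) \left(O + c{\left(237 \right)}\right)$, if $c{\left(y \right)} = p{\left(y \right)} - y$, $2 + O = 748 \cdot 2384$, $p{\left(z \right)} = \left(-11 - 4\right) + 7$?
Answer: $-6885752563140$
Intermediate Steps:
$p{\left(z \right)} = -8$ ($p{\left(z \right)} = -15 + 7 = -8$)
$O = 1783230$ ($O = -2 + 748 \cdot 2384 = -2 + 1783232 = 1783230$)
$c{\left(y \right)} = -8 - y$
$\left(35828 - 3897752\right) \left(O + c{\left(237 \right)}\right) = \left(35828 - 3897752\right) \left(1783230 - 245\right) = - 3861924 \left(1783230 - 245\right) = \left(-3861924\right) 1782985 = -6885752563140$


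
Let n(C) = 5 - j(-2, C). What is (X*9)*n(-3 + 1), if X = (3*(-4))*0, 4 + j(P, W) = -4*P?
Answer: 0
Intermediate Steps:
j(P, W) = -4 - 4*P
n(C) = 1 (n(C) = 5 - (-4 - 4*(-2)) = 5 - (-4 + 8) = 5 - 1*4 = 5 - 4 = 1)
X = 0 (X = -12*0 = 0)
(X*9)*n(-3 + 1) = (0*9)*1 = 0*1 = 0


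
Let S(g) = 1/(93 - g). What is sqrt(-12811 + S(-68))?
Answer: I*sqrt(332073770)/161 ≈ 113.19*I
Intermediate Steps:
sqrt(-12811 + S(-68)) = sqrt(-12811 - 1/(-93 - 68)) = sqrt(-12811 - 1/(-161)) = sqrt(-12811 - 1*(-1/161)) = sqrt(-12811 + 1/161) = sqrt(-2062570/161) = I*sqrt(332073770)/161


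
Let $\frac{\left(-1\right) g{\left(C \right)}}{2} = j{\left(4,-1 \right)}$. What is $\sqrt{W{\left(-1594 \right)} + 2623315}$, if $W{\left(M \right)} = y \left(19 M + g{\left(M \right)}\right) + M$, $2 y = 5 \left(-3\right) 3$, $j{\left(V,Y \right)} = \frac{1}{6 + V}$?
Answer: $\frac{\sqrt{13212642}}{2} \approx 1817.5$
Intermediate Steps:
$y = - \frac{45}{2}$ ($y = \frac{5 \left(-3\right) 3}{2} = \frac{\left(-15\right) 3}{2} = \frac{1}{2} \left(-45\right) = - \frac{45}{2} \approx -22.5$)
$g{\left(C \right)} = - \frac{1}{5}$ ($g{\left(C \right)} = - \frac{2}{6 + 4} = - \frac{2}{10} = \left(-2\right) \frac{1}{10} = - \frac{1}{5}$)
$W{\left(M \right)} = \frac{9}{2} - \frac{853 M}{2}$ ($W{\left(M \right)} = - \frac{45 \left(19 M - \frac{1}{5}\right)}{2} + M = - \frac{45 \left(- \frac{1}{5} + 19 M\right)}{2} + M = \left(\frac{9}{2} - \frac{855 M}{2}\right) + M = \frac{9}{2} - \frac{853 M}{2}$)
$\sqrt{W{\left(-1594 \right)} + 2623315} = \sqrt{\left(\frac{9}{2} - -679841\right) + 2623315} = \sqrt{\left(\frac{9}{2} + 679841\right) + 2623315} = \sqrt{\frac{1359691}{2} + 2623315} = \sqrt{\frac{6606321}{2}} = \frac{\sqrt{13212642}}{2}$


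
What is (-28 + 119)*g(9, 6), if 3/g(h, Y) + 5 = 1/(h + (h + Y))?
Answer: -936/17 ≈ -55.059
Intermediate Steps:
g(h, Y) = 3/(-5 + 1/(Y + 2*h)) (g(h, Y) = 3/(-5 + 1/(h + (h + Y))) = 3/(-5 + 1/(h + (Y + h))) = 3/(-5 + 1/(Y + 2*h)))
(-28 + 119)*g(9, 6) = (-28 + 119)*(3*(-1*6 - 2*9)/(-1 + 5*6 + 10*9)) = 91*(3*(-6 - 18)/(-1 + 30 + 90)) = 91*(3*(-24)/119) = 91*(3*(1/119)*(-24)) = 91*(-72/119) = -936/17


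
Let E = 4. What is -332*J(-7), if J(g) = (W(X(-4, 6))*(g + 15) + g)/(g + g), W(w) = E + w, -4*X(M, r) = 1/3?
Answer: 12118/21 ≈ 577.05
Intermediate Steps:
X(M, r) = -1/12 (X(M, r) = -1/(4*3) = -¼*⅓ = -1/12)
W(w) = 4 + w
J(g) = (235/4 + 59*g/12)/(2*g) (J(g) = ((4 - 1/12)*(g + 15) + g)/(g + g) = (47*(15 + g)/12 + g)/((2*g)) = ((235/4 + 47*g/12) + g)*(1/(2*g)) = (235/4 + 59*g/12)*(1/(2*g)) = (235/4 + 59*g/12)/(2*g))
-332*J(-7) = -83*(705 + 59*(-7))/(6*(-7)) = -83*(-1)*(705 - 413)/(6*7) = -83*(-1)*292/(6*7) = -332*(-73/42) = 12118/21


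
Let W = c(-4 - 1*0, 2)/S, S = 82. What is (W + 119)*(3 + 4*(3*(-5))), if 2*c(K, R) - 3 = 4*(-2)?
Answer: -1112127/164 ≈ -6781.3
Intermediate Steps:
c(K, R) = -5/2 (c(K, R) = 3/2 + (4*(-2))/2 = 3/2 + (1/2)*(-8) = 3/2 - 4 = -5/2)
W = -5/164 (W = -5/2/82 = -5/2*1/82 = -5/164 ≈ -0.030488)
(W + 119)*(3 + 4*(3*(-5))) = (-5/164 + 119)*(3 + 4*(3*(-5))) = 19511*(3 + 4*(-15))/164 = 19511*(3 - 60)/164 = (19511/164)*(-57) = -1112127/164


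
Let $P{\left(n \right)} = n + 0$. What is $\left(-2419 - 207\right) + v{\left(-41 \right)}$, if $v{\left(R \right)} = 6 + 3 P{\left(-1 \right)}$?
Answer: $-2623$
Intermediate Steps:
$P{\left(n \right)} = n$
$v{\left(R \right)} = 3$ ($v{\left(R \right)} = 6 + 3 \left(-1\right) = 6 - 3 = 3$)
$\left(-2419 - 207\right) + v{\left(-41 \right)} = \left(-2419 - 207\right) + 3 = -2626 + 3 = -2623$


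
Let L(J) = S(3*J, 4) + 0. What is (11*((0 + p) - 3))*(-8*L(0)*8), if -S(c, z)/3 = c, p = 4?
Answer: 0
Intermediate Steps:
S(c, z) = -3*c
L(J) = -9*J (L(J) = -9*J + 0 = -9*J)
(11*((0 + p) - 3))*(-8*L(0)*8) = (11*((0 + 4) - 3))*(-(-72)*0*8) = (11*(4 - 3))*(-8*0*8) = (11*1)*(0*8) = 11*0 = 0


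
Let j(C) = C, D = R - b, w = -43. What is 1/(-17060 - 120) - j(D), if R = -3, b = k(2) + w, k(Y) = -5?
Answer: -773101/17180 ≈ -45.000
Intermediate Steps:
b = -48 (b = -5 - 43 = -48)
D = 45 (D = -3 - 1*(-48) = -3 + 48 = 45)
1/(-17060 - 120) - j(D) = 1/(-17060 - 120) - 1*45 = 1/(-17180) - 45 = -1/17180 - 45 = -773101/17180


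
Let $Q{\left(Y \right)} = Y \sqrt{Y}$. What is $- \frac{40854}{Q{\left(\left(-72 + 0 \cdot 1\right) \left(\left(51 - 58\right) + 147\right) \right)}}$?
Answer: $- \frac{6809 i \sqrt{70}}{1411200} \approx - 0.040369 i$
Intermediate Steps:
$Q{\left(Y \right)} = Y^{\frac{3}{2}}$
$- \frac{40854}{Q{\left(\left(-72 + 0 \cdot 1\right) \left(\left(51 - 58\right) + 147\right) \right)}} = - \frac{40854}{\left(\left(-72 + 0 \cdot 1\right) \left(\left(51 - 58\right) + 147\right)\right)^{\frac{3}{2}}} = - \frac{40854}{\left(\left(-72 + 0\right) \left(-7 + 147\right)\right)^{\frac{3}{2}}} = - \frac{40854}{\left(\left(-72\right) 140\right)^{\frac{3}{2}}} = - \frac{40854}{\left(-10080\right)^{\frac{3}{2}}} = - \frac{40854}{\left(-120960\right) i \sqrt{70}} = - 40854 \frac{i \sqrt{70}}{8467200} = - \frac{6809 i \sqrt{70}}{1411200}$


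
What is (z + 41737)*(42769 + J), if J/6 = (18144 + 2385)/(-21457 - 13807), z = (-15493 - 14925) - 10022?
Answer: 977991723037/17632 ≈ 5.5467e+7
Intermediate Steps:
z = -40440 (z = -30418 - 10022 = -40440)
J = -61587/17632 (J = 6*((18144 + 2385)/(-21457 - 13807)) = 6*(20529/(-35264)) = 6*(20529*(-1/35264)) = 6*(-20529/35264) = -61587/17632 ≈ -3.4929)
(z + 41737)*(42769 + J) = (-40440 + 41737)*(42769 - 61587/17632) = 1297*(754041421/17632) = 977991723037/17632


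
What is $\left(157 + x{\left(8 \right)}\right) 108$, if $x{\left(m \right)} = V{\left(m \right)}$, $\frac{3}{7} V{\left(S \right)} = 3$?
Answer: $17712$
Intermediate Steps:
$V{\left(S \right)} = 7$ ($V{\left(S \right)} = \frac{7}{3} \cdot 3 = 7$)
$x{\left(m \right)} = 7$
$\left(157 + x{\left(8 \right)}\right) 108 = \left(157 + 7\right) 108 = 164 \cdot 108 = 17712$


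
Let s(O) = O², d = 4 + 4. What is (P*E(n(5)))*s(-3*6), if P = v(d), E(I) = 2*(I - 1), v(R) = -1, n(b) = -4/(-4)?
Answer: 0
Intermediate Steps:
d = 8
n(b) = 1 (n(b) = -4*(-¼) = 1)
E(I) = -2 + 2*I (E(I) = 2*(-1 + I) = -2 + 2*I)
P = -1
(P*E(n(5)))*s(-3*6) = (-(-2 + 2*1))*(-3*6)² = -(-2 + 2)*(-18)² = -1*0*324 = 0*324 = 0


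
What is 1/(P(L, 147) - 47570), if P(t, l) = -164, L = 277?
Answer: -1/47734 ≈ -2.0949e-5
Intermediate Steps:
1/(P(L, 147) - 47570) = 1/(-164 - 47570) = 1/(-47734) = -1/47734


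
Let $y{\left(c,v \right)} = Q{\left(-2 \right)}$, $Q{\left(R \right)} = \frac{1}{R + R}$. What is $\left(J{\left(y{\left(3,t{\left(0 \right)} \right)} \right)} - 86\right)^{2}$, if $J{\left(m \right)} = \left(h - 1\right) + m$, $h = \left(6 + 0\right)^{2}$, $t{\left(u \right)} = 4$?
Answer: $\frac{42025}{16} \approx 2626.6$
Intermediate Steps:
$Q{\left(R \right)} = \frac{1}{2 R}$
$y{\left(c,v \right)} = - \frac{1}{4}$ ($y{\left(c,v \right)} = \frac{1}{2 \left(-2\right)} = \frac{1}{2} \left(- \frac{1}{2}\right) = - \frac{1}{4}$)
$h = 36$ ($h = 6^{2} = 36$)
$J{\left(m \right)} = 35 + m$ ($J{\left(m \right)} = \left(36 - 1\right) + m = 35 + m$)
$\left(J{\left(y{\left(3,t{\left(0 \right)} \right)} \right)} - 86\right)^{2} = \left(\left(35 - \frac{1}{4}\right) - 86\right)^{2} = \left(\frac{139}{4} - 86\right)^{2} = \left(- \frac{205}{4}\right)^{2} = \frac{42025}{16}$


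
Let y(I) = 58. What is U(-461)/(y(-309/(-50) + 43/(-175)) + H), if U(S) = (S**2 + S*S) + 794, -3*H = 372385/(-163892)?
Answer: 209373341136/28889593 ≈ 7247.4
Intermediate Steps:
H = 372385/491676 (H = -372385/(3*(-163892)) = -372385*(-1)/(3*163892) = -1/3*(-372385/163892) = 372385/491676 ≈ 0.75738)
U(S) = 794 + 2*S**2 (U(S) = (S**2 + S**2) + 794 = 2*S**2 + 794 = 794 + 2*S**2)
U(-461)/(y(-309/(-50) + 43/(-175)) + H) = (794 + 2*(-461)**2)/(58 + 372385/491676) = (794 + 2*212521)/(28889593/491676) = (794 + 425042)*(491676/28889593) = 425836*(491676/28889593) = 209373341136/28889593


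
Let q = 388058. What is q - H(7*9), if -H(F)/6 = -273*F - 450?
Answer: 282164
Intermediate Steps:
H(F) = 2700 + 1638*F (H(F) = -6*(-273*F - 450) = -6*(-450 - 273*F) = 2700 + 1638*F)
q - H(7*9) = 388058 - (2700 + 1638*(7*9)) = 388058 - (2700 + 1638*63) = 388058 - (2700 + 103194) = 388058 - 1*105894 = 388058 - 105894 = 282164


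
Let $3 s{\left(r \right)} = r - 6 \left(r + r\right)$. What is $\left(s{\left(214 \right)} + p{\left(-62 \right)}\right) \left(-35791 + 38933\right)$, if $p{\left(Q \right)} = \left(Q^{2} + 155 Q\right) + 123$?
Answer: $- \frac{60587186}{3} \approx -2.0196 \cdot 10^{7}$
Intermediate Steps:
$s{\left(r \right)} = - \frac{11 r}{3}$ ($s{\left(r \right)} = \frac{r - 6 \left(r + r\right)}{3} = \frac{r - 6 \cdot 2 r}{3} = \frac{r - 12 r}{3} = \frac{\left(-11\right) r}{3} = - \frac{11 r}{3}$)
$p{\left(Q \right)} = 123 + Q^{2} + 155 Q$
$\left(s{\left(214 \right)} + p{\left(-62 \right)}\right) \left(-35791 + 38933\right) = \left(\left(- \frac{11}{3}\right) 214 + \left(123 + \left(-62\right)^{2} + 155 \left(-62\right)\right)\right) \left(-35791 + 38933\right) = \left(- \frac{2354}{3} + \left(123 + 3844 - 9610\right)\right) 3142 = \left(- \frac{2354}{3} - 5643\right) 3142 = \left(- \frac{19283}{3}\right) 3142 = - \frac{60587186}{3}$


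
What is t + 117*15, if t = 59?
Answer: 1814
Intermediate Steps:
t + 117*15 = 59 + 117*15 = 59 + 1755 = 1814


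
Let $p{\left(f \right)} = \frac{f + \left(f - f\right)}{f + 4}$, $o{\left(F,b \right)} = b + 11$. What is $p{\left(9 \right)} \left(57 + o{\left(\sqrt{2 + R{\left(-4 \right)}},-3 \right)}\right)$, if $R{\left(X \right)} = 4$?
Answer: $45$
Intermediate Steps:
$o{\left(F,b \right)} = 11 + b$
$p{\left(f \right)} = \frac{f}{4 + f}$ ($p{\left(f \right)} = \frac{f + 0}{4 + f} = \frac{f}{4 + f}$)
$p{\left(9 \right)} \left(57 + o{\left(\sqrt{2 + R{\left(-4 \right)}},-3 \right)}\right) = \frac{9}{4 + 9} \left(57 + \left(11 - 3\right)\right) = \frac{9}{13} \left(57 + 8\right) = 9 \cdot \frac{1}{13} \cdot 65 = \frac{9}{13} \cdot 65 = 45$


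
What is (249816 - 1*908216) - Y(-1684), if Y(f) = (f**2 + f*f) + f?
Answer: -6328428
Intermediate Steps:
Y(f) = f + 2*f**2 (Y(f) = (f**2 + f**2) + f = 2*f**2 + f = f + 2*f**2)
(249816 - 1*908216) - Y(-1684) = (249816 - 1*908216) - (-1684)*(1 + 2*(-1684)) = (249816 - 908216) - (-1684)*(1 - 3368) = -658400 - (-1684)*(-3367) = -658400 - 1*5670028 = -658400 - 5670028 = -6328428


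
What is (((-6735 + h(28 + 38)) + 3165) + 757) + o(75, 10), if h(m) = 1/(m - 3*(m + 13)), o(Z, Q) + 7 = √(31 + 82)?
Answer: -482221/171 + √113 ≈ -2809.4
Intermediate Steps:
o(Z, Q) = -7 + √113 (o(Z, Q) = -7 + √(31 + 82) = -7 + √113)
h(m) = 1/(-39 - 2*m) (h(m) = 1/(m - 3*(13 + m)) = 1/(m + (-39 - 3*m)) = 1/(-39 - 2*m))
(((-6735 + h(28 + 38)) + 3165) + 757) + o(75, 10) = (((-6735 - 1/(39 + 2*(28 + 38))) + 3165) + 757) + (-7 + √113) = (((-6735 - 1/(39 + 2*66)) + 3165) + 757) + (-7 + √113) = (((-6735 - 1/(39 + 132)) + 3165) + 757) + (-7 + √113) = (((-6735 - 1/171) + 3165) + 757) + (-7 + √113) = ((-1151686/171 + 3165) + 757) + (-7 + √113) = (-610471/171 + 757) + (-7 + √113) = -481024/171 + (-7 + √113) = -482221/171 + √113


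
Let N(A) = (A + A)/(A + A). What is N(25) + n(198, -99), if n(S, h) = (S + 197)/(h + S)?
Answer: 494/99 ≈ 4.9899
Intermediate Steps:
n(S, h) = (197 + S)/(S + h)
N(A) = 1 (N(A) = (2*A)/((2*A)) = (2*A)*(1/(2*A)) = 1)
N(25) + n(198, -99) = 1 + (197 + 198)/(198 - 99) = 1 + 395/99 = 494/99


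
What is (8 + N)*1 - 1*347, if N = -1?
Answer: -340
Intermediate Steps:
(8 + N)*1 - 1*347 = (8 - 1)*1 - 1*347 = 7*1 - 347 = 7 - 347 = -340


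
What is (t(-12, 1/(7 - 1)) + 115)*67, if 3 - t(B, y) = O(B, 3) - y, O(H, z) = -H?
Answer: 42679/6 ≈ 7113.2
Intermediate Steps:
t(B, y) = 3 + B + y (t(B, y) = 3 - (-B - y) = 3 + (B + y) = 3 + B + y)
(t(-12, 1/(7 - 1)) + 115)*67 = ((3 - 12 + 1/(7 - 1)) + 115)*67 = ((3 - 12 + 1/6) + 115)*67 = ((3 - 12 + ⅙) + 115)*67 = (-53/6 + 115)*67 = (637/6)*67 = 42679/6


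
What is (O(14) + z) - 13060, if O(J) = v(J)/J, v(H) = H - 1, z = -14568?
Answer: -386779/14 ≈ -27627.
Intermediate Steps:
v(H) = -1 + H
O(J) = (-1 + J)/J
(O(14) + z) - 13060 = ((-1 + 14)/14 - 14568) - 13060 = ((1/14)*13 - 14568) - 13060 = (13/14 - 14568) - 13060 = -203939/14 - 13060 = -386779/14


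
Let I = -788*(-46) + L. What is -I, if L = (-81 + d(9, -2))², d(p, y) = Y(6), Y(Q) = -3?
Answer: -43304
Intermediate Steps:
d(p, y) = -3
L = 7056 (L = (-81 - 3)² = (-84)² = 7056)
I = 43304 (I = -788*(-46) + 7056 = 36248 + 7056 = 43304)
-I = -1*43304 = -43304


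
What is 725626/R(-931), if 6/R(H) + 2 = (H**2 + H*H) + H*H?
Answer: 943415750453/3 ≈ 3.1447e+11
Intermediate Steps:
R(H) = 6/(-2 + 3*H**2) (R(H) = 6/(-2 + ((H**2 + H*H) + H*H)) = 6/(-2 + ((H**2 + H**2) + H**2)) = 6/(-2 + (2*H**2 + H**2)) = 6/(-2 + 3*H**2))
725626/R(-931) = 725626/((6/(-2 + 3*(-931)**2))) = 725626/((6/(-2 + 3*866761))) = 725626/((6/(-2 + 2600283))) = 725626/((6/2600281)) = 725626/((6*(1/2600281))) = 725626/(6/2600281) = 725626*(2600281/6) = 943415750453/3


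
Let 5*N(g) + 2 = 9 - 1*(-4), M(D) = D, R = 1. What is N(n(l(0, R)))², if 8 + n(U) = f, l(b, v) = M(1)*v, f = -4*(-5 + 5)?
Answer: 121/25 ≈ 4.8400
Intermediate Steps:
f = 0 (f = -4*0 = 0)
l(b, v) = v (l(b, v) = 1*v = v)
n(U) = -8 (n(U) = -8 + 0 = -8)
N(g) = 11/5 (N(g) = -⅖ + (9 - 1*(-4))/5 = -⅖ + (9 + 4)/5 = -⅖ + (⅕)*13 = -⅖ + 13/5 = 11/5)
N(n(l(0, R)))² = (11/5)² = 121/25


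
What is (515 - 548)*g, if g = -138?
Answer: 4554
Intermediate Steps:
(515 - 548)*g = (515 - 548)*(-138) = -33*(-138) = 4554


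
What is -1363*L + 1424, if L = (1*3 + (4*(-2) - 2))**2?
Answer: -65363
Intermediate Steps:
L = 49 (L = (3 + (-8 - 2))**2 = (3 - 10)**2 = (-7)**2 = 49)
-1363*L + 1424 = -1363*49 + 1424 = -66787 + 1424 = -65363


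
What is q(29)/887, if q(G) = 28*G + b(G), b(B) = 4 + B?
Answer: 845/887 ≈ 0.95265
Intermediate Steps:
q(G) = 4 + 29*G (q(G) = 28*G + (4 + G) = 4 + 29*G)
q(29)/887 = (4 + 29*29)/887 = (4 + 841)*(1/887) = 845*(1/887) = 845/887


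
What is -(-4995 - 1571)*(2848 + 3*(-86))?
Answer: 17005940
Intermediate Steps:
-(-4995 - 1571)*(2848 + 3*(-86)) = -(-6566)*(2848 - 258) = -(-6566)*2590 = -1*(-17005940) = 17005940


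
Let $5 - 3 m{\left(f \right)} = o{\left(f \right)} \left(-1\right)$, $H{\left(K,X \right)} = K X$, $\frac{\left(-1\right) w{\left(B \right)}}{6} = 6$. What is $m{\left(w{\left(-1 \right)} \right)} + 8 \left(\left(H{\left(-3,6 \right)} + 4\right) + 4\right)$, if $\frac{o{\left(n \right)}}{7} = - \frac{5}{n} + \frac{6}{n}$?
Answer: $- \frac{8467}{108} \approx -78.398$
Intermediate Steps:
$w{\left(B \right)} = -36$ ($w{\left(B \right)} = \left(-6\right) 6 = -36$)
$o{\left(n \right)} = \frac{7}{n}$ ($o{\left(n \right)} = 7 \left(- \frac{5}{n} + \frac{6}{n}\right) = \frac{7}{n}$)
$m{\left(f \right)} = \frac{5}{3} + \frac{7}{3 f}$ ($m{\left(f \right)} = \frac{5}{3} - \frac{\frac{7}{f} \left(-1\right)}{3} = \frac{5}{3} - \frac{\left(-7\right) \frac{1}{f}}{3} = \frac{5}{3} + \frac{7}{3 f}$)
$m{\left(w{\left(-1 \right)} \right)} + 8 \left(\left(H{\left(-3,6 \right)} + 4\right) + 4\right) = \frac{7 + 5 \left(-36\right)}{3 \left(-36\right)} + 8 \left(\left(\left(-3\right) 6 + 4\right) + 4\right) = \frac{1}{3} \left(- \frac{1}{36}\right) \left(7 - 180\right) + 8 \left(\left(-18 + 4\right) + 4\right) = \frac{1}{3} \left(- \frac{1}{36}\right) \left(-173\right) + 8 \left(-14 + 4\right) = \frac{173}{108} + 8 \left(-10\right) = \frac{173}{108} - 80 = - \frac{8467}{108}$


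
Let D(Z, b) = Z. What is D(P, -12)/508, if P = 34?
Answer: 17/254 ≈ 0.066929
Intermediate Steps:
D(P, -12)/508 = 34/508 = 34*(1/508) = 17/254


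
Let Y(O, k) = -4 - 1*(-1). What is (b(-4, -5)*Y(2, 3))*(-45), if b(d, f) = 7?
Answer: 945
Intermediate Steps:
Y(O, k) = -3 (Y(O, k) = -4 + 1 = -3)
(b(-4, -5)*Y(2, 3))*(-45) = (7*(-3))*(-45) = -21*(-45) = 945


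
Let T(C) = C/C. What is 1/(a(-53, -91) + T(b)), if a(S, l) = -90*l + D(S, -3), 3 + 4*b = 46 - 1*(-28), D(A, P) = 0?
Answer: 1/8191 ≈ 0.00012209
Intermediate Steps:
b = 71/4 (b = -¾ + (46 - 1*(-28))/4 = -¾ + (46 + 28)/4 = -¾ + (¼)*74 = -¾ + 37/2 = 71/4 ≈ 17.750)
T(C) = 1
a(S, l) = -90*l (a(S, l) = -90*l + 0 = -90*l)
1/(a(-53, -91) + T(b)) = 1/(-90*(-91) + 1) = 1/(8190 + 1) = 1/8191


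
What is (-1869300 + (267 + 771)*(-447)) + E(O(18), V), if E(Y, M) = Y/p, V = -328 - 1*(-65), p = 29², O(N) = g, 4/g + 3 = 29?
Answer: -25509815836/10933 ≈ -2.3333e+6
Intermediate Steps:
g = 2/13 (g = 4/(-3 + 29) = 4/26 = 4*(1/26) = 2/13 ≈ 0.15385)
O(N) = 2/13
p = 841
V = -263 (V = -328 + 65 = -263)
E(Y, M) = Y/841
(-1869300 + (267 + 771)*(-447)) + E(O(18), V) = (-1869300 + (267 + 771)*(-447)) + (1/841)*(2/13) = (-1869300 + 1038*(-447)) + 2/10933 = (-1869300 - 463986) + 2/10933 = -2333286 + 2/10933 = -25509815836/10933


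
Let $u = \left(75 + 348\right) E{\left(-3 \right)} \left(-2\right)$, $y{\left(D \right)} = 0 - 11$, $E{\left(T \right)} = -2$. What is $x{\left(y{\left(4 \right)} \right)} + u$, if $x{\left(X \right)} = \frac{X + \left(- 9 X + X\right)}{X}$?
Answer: $1685$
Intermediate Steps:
$y{\left(D \right)} = -11$
$x{\left(X \right)} = -7$ ($x{\left(X \right)} = \frac{X - 8 X}{X} = \frac{\left(-7\right) X}{X} = -7$)
$u = 1692$ ($u = \left(75 + 348\right) \left(\left(-2\right) \left(-2\right)\right) = 423 \cdot 4 = 1692$)
$x{\left(y{\left(4 \right)} \right)} + u = -7 + 1692 = 1685$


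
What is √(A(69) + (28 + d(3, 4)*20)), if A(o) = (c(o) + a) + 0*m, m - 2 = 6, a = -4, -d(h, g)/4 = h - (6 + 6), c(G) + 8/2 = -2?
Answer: 3*√82 ≈ 27.166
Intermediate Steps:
c(G) = -6 (c(G) = -4 - 2 = -6)
d(h, g) = 48 - 4*h (d(h, g) = -4*(h - (6 + 6)) = -4*(h - 1*12) = -4*(h - 12) = -4*(-12 + h) = 48 - 4*h)
m = 8 (m = 2 + 6 = 8)
A(o) = -10 (A(o) = (-6 - 4) + 0*8 = -10 + 0 = -10)
√(A(69) + (28 + d(3, 4)*20)) = √(-10 + (28 + (48 - 4*3)*20)) = √(-10 + (28 + (48 - 12)*20)) = √(-10 + (28 + 36*20)) = √(-10 + (28 + 720)) = √(-10 + 748) = √738 = 3*√82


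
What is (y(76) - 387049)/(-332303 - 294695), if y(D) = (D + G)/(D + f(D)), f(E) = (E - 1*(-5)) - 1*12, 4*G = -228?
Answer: 28061043/45457355 ≈ 0.61730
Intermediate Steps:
G = -57 (G = (¼)*(-228) = -57)
f(E) = -7 + E (f(E) = (E + 5) - 12 = (5 + E) - 12 = -7 + E)
y(D) = (-57 + D)/(-7 + 2*D) (y(D) = (D - 57)/(D + (-7 + D)) = (-57 + D)/(-7 + 2*D))
(y(76) - 387049)/(-332303 - 294695) = ((-57 + 76)/(-7 + 2*76) - 387049)/(-332303 - 294695) = (19/(-7 + 152) - 387049)/(-626998) = (19/145 - 387049)*(-1/626998) = -56122086/145*(-1/626998) = 28061043/45457355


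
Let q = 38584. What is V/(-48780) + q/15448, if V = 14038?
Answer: 104079281/47097090 ≈ 2.2099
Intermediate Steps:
V/(-48780) + q/15448 = 14038/(-48780) + 38584/15448 = 14038*(-1/48780) + 38584*(1/15448) = -7019/24390 + 4823/1931 = 104079281/47097090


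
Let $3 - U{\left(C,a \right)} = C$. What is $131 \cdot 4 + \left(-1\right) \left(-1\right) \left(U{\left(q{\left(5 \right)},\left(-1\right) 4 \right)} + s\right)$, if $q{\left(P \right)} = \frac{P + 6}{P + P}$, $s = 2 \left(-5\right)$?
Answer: $\frac{5159}{10} \approx 515.9$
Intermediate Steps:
$s = -10$
$q{\left(P \right)} = \frac{6 + P}{2 P}$
$U{\left(C,a \right)} = 3 - C$
$131 \cdot 4 + \left(-1\right) \left(-1\right) \left(U{\left(q{\left(5 \right)},\left(-1\right) 4 \right)} + s\right) = 131 \cdot 4 + \left(-1\right) \left(-1\right) \left(\left(3 - \frac{6 + 5}{2 \cdot 5}\right) - 10\right) = 524 + 1 \left(\left(3 - \frac{1}{2} \cdot \frac{1}{5} \cdot 11\right) - 10\right) = 524 + 1 \left(\left(3 - \frac{11}{10}\right) - 10\right) = 524 + 1 \left(\frac{19}{10} - 10\right) = 524 + 1 \left(- \frac{81}{10}\right) = 524 - \frac{81}{10} = \frac{5159}{10}$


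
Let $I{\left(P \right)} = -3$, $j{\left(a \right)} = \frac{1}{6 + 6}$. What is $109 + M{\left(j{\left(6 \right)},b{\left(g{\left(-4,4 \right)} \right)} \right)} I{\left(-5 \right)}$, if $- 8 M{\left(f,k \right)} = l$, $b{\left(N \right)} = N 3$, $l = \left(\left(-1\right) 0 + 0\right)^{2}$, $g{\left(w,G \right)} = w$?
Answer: $109$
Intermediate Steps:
$j{\left(a \right)} = \frac{1}{12}$
$l = 0$ ($l = \left(0 + 0\right)^{2} = 0^{2} = 0$)
$b{\left(N \right)} = 3 N$
$M{\left(f,k \right)} = 0$ ($M{\left(f,k \right)} = \left(- \frac{1}{8}\right) 0 = 0$)
$109 + M{\left(j{\left(6 \right)},b{\left(g{\left(-4,4 \right)} \right)} \right)} I{\left(-5 \right)} = 109 + 0 \left(-3\right) = 109 + 0 = 109$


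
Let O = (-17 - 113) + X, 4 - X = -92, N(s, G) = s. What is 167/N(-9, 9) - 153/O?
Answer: -253/18 ≈ -14.056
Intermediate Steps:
X = 96 (X = 4 - 1*(-92) = 4 + 92 = 96)
O = -34 (O = (-17 - 113) + 96 = -130 + 96 = -34)
167/N(-9, 9) - 153/O = 167/(-9) - 153/(-34) = 167*(-1/9) - 153*(-1/34) = -167/9 + 9/2 = -253/18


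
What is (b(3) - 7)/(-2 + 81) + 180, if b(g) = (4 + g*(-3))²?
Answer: 14238/79 ≈ 180.23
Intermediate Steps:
b(g) = (4 - 3*g)²
(b(3) - 7)/(-2 + 81) + 180 = ((-4 + 3*3)² - 7)/(-2 + 81) + 180 = ((-4 + 9)² - 7)/79 + 180 = (5² - 7)*(1/79) + 180 = (25 - 7)*(1/79) + 180 = 18*(1/79) + 180 = 18/79 + 180 = 14238/79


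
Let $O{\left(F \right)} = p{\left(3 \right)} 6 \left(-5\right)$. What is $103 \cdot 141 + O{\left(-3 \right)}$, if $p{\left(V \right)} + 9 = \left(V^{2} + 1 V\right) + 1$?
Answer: $14403$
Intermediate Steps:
$p{\left(V \right)} = -8 + V + V^{2}$ ($p{\left(V \right)} = -9 + \left(\left(V^{2} + 1 V\right) + 1\right) = -9 + \left(\left(V^{2} + V\right) + 1\right) = -9 + \left(\left(V + V^{2}\right) + 1\right) = -9 + \left(1 + V + V^{2}\right) = -8 + V + V^{2}$)
$O{\left(F \right)} = -120$ ($O{\left(F \right)} = \left(-8 + 3 + 3^{2}\right) 6 \left(-5\right) = \left(-8 + 3 + 9\right) 6 \left(-5\right) = 4 \cdot 6 \left(-5\right) = 24 \left(-5\right) = -120$)
$103 \cdot 141 + O{\left(-3 \right)} = 103 \cdot 141 - 120 = 14523 - 120 = 14403$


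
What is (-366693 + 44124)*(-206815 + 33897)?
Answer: 55777986342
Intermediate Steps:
(-366693 + 44124)*(-206815 + 33897) = -322569*(-172918) = 55777986342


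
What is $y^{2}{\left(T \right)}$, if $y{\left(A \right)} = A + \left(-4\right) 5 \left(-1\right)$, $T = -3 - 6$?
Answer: $121$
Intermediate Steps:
$T = -9$ ($T = -3 - 6 = -9$)
$y{\left(A \right)} = 20 + A$ ($y{\left(A \right)} = A - -20 = A + 20 = 20 + A$)
$y^{2}{\left(T \right)} = \left(20 - 9\right)^{2} = 11^{2} = 121$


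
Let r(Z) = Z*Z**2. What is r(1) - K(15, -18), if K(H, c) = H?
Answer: -14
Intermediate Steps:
r(Z) = Z**3
r(1) - K(15, -18) = 1**3 - 1*15 = 1 - 15 = -14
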